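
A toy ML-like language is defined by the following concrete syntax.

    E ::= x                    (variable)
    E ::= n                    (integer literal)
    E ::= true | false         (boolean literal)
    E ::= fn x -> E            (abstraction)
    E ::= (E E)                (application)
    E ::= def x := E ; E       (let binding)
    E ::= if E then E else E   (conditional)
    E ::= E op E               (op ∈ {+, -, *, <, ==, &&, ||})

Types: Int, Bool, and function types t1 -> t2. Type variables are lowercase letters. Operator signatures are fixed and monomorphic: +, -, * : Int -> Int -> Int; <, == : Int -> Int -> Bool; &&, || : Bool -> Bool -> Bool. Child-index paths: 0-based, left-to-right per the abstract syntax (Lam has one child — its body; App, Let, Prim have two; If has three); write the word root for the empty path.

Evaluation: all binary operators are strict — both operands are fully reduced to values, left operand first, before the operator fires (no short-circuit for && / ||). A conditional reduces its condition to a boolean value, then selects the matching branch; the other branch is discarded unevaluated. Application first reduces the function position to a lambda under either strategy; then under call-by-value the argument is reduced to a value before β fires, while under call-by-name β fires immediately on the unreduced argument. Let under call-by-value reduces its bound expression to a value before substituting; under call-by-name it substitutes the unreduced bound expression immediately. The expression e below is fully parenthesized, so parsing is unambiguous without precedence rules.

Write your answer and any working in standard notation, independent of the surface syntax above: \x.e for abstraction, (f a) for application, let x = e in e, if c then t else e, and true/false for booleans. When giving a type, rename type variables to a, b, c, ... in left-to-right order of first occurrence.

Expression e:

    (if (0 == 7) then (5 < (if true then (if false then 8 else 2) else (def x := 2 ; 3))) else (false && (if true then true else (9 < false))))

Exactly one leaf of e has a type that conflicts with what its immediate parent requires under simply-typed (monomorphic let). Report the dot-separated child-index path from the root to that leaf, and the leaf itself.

Answer: 2.1.2.1 : false

Trace:
  unify Int ~ Int
  unify Int ~ Int
  unify Bool ~ Bool
  unify Int ~ Int
  unify Bool ~ Bool
  unify Bool ~ Bool
  unify Int ~ Int
let x : Int
  unify Int ~ Int
  unify Int ~ Int
  unify Bool ~ Bool
  unify Bool ~ Bool
  unify Int ~ Int
  unify Bool ~ Int
  FAIL: mismatch Bool ~ Int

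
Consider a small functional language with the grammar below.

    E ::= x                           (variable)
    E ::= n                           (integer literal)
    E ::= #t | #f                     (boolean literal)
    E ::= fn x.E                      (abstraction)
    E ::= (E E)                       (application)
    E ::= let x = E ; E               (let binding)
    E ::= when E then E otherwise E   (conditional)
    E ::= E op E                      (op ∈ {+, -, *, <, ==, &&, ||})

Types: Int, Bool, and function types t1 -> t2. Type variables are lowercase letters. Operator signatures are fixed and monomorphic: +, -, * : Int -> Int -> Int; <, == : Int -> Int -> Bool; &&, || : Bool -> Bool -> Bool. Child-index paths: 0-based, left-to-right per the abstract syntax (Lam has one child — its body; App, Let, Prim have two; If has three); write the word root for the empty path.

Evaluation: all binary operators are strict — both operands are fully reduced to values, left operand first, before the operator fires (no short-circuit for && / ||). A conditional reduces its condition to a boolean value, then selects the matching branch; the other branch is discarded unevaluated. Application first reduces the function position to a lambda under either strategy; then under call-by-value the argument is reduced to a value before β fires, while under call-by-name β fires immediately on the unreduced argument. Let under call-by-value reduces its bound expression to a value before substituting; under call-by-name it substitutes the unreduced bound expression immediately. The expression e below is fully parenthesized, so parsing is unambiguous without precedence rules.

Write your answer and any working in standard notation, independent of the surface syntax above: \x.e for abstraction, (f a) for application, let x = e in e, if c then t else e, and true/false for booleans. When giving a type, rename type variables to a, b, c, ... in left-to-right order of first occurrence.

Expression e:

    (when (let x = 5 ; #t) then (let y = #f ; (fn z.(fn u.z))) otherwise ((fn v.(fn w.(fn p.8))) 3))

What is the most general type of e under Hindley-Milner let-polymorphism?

Trace:
let x : Int
  unify Bool ~ Bool
let y : Bool
z : a
\u._ : b -> a
\z._ : a -> b -> a
\p._ : e -> Int
\w._ : d -> e -> Int
\v._ : c -> d -> e -> Int
  unify c -> d -> e -> Int ~ Int -> f
  unify c ~ Int
  unify d -> e -> Int ~ f
_ _ : d -> e -> Int
  unify a -> b -> a ~ d -> e -> Int
  unify a ~ d
  unify b -> d ~ e -> Int
  unify b ~ e
  unify d ~ Int

Answer: Int -> a -> Int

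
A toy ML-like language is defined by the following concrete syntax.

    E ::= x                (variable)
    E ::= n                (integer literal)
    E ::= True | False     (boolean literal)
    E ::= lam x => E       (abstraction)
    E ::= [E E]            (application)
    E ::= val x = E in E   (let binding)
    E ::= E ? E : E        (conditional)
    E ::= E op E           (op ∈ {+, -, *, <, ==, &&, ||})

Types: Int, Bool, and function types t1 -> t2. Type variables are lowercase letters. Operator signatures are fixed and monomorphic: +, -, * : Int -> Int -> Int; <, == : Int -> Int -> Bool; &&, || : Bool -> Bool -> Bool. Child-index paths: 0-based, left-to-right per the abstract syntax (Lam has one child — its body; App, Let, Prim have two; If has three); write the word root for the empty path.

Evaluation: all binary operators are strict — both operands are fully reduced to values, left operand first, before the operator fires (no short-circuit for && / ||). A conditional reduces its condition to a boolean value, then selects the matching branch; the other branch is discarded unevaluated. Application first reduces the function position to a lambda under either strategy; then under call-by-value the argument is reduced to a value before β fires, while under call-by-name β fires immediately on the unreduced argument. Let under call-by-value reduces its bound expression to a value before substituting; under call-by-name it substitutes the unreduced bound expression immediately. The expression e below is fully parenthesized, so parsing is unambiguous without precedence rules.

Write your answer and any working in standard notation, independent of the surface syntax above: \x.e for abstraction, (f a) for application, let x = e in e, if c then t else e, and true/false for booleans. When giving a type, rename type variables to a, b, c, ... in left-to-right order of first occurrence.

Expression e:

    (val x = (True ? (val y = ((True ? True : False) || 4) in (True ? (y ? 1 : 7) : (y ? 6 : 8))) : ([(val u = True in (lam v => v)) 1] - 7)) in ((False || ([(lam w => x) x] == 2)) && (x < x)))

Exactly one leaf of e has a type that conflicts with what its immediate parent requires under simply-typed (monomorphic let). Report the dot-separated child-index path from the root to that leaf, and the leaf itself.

Answer: 0.1.0.1 : 4

Trace:
  unify Bool ~ Bool
  unify Bool ~ Bool
  unify Bool ~ Bool
  unify Bool ~ Bool
  unify Int ~ Bool
  FAIL: mismatch Int ~ Bool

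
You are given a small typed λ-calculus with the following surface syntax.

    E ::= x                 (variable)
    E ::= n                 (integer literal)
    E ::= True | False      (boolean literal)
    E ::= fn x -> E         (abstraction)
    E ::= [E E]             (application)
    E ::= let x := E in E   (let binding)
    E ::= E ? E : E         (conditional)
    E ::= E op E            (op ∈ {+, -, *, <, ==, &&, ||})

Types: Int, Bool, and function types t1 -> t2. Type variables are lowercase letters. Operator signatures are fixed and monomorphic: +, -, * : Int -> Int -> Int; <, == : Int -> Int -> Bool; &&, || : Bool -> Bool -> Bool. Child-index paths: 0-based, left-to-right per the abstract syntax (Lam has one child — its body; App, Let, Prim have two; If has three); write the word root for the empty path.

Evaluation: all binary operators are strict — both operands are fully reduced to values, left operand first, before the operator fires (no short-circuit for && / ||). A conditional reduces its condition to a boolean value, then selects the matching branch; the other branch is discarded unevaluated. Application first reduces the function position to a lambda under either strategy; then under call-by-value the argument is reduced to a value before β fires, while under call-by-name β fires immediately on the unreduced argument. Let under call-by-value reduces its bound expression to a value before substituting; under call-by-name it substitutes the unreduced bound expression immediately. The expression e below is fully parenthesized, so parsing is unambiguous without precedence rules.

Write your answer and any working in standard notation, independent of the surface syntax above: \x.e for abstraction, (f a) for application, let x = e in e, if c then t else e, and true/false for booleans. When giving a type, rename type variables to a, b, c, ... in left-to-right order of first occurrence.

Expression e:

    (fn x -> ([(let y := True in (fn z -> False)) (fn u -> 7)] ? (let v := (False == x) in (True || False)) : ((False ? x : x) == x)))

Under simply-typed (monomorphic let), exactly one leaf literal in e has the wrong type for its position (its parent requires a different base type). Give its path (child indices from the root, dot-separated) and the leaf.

Working:
let y : Bool
\z._ : b -> Bool
\u._ : c -> Int
  unify b -> Bool ~ (c -> Int) -> d
  unify b ~ c -> Int
  unify Bool ~ d
_ _ : Bool
  unify Bool ~ Bool
  unify Bool ~ Int
  FAIL: mismatch Bool ~ Int

Answer: 0.1.0.0 : false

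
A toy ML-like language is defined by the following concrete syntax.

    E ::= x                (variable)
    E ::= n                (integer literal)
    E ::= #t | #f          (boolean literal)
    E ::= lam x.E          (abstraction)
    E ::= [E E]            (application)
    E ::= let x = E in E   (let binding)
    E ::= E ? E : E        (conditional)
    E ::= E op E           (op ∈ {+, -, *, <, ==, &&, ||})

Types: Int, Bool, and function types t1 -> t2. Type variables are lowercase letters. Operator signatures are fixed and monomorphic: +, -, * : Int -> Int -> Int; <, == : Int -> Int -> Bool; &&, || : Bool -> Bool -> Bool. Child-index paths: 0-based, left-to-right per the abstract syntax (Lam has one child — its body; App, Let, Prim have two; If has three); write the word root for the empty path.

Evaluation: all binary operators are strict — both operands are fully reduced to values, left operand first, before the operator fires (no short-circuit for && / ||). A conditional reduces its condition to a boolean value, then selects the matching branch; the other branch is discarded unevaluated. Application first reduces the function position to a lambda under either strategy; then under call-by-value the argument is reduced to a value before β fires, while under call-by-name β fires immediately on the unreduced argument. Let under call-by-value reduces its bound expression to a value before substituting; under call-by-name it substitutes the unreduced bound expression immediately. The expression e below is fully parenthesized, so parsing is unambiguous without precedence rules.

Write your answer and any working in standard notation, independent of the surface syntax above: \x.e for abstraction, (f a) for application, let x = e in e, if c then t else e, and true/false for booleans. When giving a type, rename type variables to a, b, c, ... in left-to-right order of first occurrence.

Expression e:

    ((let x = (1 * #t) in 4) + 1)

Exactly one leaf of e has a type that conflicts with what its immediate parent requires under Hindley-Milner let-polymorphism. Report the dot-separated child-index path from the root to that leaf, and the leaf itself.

Derivation:
  unify Int ~ Int
  unify Bool ~ Int
  FAIL: mismatch Bool ~ Int

Answer: 0.0.1 : true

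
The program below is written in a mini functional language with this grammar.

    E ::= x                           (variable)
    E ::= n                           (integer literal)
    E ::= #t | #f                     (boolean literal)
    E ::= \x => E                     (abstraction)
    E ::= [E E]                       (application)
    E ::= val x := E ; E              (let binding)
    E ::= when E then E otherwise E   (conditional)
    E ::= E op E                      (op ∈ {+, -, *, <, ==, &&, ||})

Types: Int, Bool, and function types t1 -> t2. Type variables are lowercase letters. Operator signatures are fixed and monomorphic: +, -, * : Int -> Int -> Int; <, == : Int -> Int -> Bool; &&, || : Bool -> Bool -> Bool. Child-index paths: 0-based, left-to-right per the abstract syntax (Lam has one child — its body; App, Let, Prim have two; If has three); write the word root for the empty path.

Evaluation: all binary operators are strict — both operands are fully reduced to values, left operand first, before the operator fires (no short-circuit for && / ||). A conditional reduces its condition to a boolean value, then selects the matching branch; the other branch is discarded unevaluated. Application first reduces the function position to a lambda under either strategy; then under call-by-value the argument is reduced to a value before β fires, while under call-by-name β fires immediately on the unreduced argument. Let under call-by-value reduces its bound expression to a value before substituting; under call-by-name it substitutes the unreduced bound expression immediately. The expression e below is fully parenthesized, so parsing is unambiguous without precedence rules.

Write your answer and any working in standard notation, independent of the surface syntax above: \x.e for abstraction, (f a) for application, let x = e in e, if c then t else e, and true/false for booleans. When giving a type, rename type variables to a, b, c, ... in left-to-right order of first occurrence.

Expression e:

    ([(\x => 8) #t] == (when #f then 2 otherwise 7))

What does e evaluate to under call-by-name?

Answer: false

Trace:
step 0: (((\x.8) true) == (if false then 2 else 7))
step 1: [beta@0] (8 == (if false then 2 else 7))
step 2: [if@1] (8 == 7)
step 3: [delta@root] false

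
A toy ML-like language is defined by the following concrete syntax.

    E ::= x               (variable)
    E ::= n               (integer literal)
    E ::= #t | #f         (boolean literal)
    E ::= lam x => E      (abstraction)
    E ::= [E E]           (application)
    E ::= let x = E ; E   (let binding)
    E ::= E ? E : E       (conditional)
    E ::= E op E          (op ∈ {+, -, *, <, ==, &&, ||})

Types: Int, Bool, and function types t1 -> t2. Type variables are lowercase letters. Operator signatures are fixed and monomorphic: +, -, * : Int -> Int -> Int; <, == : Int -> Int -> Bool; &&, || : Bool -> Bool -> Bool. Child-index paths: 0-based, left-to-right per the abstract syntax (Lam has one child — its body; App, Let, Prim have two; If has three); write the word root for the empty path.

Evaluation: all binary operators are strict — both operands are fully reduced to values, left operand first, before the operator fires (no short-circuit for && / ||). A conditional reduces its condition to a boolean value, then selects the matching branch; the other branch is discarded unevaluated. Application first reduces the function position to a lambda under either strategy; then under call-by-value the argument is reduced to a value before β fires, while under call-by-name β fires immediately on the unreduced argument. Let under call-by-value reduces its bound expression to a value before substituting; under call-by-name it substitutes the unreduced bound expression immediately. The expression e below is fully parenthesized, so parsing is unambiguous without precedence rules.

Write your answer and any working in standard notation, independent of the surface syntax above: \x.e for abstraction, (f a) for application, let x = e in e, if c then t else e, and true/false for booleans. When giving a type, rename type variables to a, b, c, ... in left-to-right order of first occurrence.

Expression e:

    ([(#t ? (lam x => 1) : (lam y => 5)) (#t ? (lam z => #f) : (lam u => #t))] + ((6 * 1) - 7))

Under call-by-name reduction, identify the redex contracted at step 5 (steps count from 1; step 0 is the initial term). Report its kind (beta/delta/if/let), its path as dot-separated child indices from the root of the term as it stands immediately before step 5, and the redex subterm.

Answer: delta at root : (1 + -1)

Working:
step 0: (((if true then (\x.1) else (\y.5)) (if true then (\z.false) else (\u.true))) + ((6 * 1) - 7))
step 1: [if@0.0] (((\x.1) (if true then (\z.false) else (\u.true))) + ((6 * 1) - 7))
step 2: [beta@0] (1 + ((6 * 1) - 7))
step 3: [delta@1.0] (1 + (6 - 7))
step 4: [delta@1] (1 + -1)
step 5: [delta@root] 0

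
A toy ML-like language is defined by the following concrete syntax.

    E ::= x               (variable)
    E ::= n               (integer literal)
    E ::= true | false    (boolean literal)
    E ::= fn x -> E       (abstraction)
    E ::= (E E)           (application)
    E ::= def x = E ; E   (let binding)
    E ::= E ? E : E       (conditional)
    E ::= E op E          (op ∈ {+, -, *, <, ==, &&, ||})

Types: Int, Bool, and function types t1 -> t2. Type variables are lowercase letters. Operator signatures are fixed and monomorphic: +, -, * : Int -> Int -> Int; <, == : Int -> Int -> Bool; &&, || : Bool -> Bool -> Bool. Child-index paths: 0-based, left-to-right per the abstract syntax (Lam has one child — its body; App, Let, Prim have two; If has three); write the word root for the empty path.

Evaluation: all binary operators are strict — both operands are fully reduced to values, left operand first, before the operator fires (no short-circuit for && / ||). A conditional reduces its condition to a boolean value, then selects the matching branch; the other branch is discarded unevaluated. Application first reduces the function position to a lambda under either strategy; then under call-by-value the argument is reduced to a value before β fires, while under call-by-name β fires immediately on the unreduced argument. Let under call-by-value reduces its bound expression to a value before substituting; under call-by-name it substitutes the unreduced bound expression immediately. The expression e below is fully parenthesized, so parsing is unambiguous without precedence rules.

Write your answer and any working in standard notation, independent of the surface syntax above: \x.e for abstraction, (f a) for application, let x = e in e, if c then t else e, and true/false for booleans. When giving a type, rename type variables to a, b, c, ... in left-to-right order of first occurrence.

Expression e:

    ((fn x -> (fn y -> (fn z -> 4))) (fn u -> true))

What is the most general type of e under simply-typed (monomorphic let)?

Working:
\z._ : c -> Int
\y._ : b -> c -> Int
\x._ : a -> b -> c -> Int
\u._ : d -> Bool
  unify a -> b -> c -> Int ~ (d -> Bool) -> e
  unify a ~ d -> Bool
  unify b -> c -> Int ~ e
_ _ : b -> c -> Int

Answer: a -> b -> Int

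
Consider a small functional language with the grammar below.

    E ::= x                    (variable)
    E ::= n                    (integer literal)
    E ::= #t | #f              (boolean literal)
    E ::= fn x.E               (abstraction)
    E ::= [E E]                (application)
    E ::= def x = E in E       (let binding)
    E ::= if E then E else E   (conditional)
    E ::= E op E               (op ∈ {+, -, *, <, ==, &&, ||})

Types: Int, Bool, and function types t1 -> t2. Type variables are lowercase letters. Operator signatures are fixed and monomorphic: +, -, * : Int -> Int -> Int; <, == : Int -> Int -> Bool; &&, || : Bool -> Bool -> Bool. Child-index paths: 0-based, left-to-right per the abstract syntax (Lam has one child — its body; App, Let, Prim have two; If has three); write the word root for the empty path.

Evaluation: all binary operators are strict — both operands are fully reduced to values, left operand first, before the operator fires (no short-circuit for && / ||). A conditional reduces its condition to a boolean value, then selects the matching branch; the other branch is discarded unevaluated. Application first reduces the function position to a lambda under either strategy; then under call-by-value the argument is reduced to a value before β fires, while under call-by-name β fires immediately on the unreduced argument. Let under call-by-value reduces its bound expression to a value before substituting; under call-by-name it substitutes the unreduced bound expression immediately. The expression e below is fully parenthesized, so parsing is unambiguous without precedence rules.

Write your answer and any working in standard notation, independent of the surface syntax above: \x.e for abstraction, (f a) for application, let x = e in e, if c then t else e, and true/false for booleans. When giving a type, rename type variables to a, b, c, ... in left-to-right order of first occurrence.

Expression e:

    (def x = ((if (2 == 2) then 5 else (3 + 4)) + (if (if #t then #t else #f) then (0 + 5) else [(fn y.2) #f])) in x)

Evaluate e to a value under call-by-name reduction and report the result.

Answer: 10

Working:
step 0: (let x = ((if (2 == 2) then 5 else (3 + 4)) + (if (if true then true else false) then (0 + 5) else ((\y.2) false))) in x)
step 1: [let@root] ((if (2 == 2) then 5 else (3 + 4)) + (if (if true then true else false) then (0 + 5) else ((\y.2) false)))
step 2: [delta@0.0] ((if true then 5 else (3 + 4)) + (if (if true then true else false) then (0 + 5) else ((\y.2) false)))
step 3: [if@0] (5 + (if (if true then true else false) then (0 + 5) else ((\y.2) false)))
step 4: [if@1.0] (5 + (if true then (0 + 5) else ((\y.2) false)))
step 5: [if@1] (5 + (0 + 5))
step 6: [delta@1] (5 + 5)
step 7: [delta@root] 10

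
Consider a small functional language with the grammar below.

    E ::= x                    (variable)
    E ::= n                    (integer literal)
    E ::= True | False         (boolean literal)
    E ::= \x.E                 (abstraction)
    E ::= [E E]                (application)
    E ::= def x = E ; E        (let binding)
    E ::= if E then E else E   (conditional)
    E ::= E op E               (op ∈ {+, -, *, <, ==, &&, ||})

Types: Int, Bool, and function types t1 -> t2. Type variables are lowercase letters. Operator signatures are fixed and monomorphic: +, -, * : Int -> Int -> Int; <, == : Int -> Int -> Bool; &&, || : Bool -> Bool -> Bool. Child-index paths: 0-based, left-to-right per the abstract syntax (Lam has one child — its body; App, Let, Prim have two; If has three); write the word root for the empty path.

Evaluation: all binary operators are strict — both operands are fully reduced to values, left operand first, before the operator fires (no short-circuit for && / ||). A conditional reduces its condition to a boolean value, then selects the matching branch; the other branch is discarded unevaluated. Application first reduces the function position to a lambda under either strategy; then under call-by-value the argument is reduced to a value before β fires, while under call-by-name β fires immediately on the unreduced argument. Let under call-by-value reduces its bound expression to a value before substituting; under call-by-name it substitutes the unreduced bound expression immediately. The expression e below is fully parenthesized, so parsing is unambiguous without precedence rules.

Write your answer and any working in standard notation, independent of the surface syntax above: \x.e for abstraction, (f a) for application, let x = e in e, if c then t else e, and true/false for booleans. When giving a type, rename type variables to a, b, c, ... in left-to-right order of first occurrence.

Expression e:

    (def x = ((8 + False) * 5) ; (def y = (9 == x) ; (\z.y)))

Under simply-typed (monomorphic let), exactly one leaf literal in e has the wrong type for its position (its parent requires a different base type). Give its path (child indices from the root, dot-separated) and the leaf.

Answer: 0.0.1 : false

Working:
  unify Int ~ Int
  unify Bool ~ Int
  FAIL: mismatch Bool ~ Int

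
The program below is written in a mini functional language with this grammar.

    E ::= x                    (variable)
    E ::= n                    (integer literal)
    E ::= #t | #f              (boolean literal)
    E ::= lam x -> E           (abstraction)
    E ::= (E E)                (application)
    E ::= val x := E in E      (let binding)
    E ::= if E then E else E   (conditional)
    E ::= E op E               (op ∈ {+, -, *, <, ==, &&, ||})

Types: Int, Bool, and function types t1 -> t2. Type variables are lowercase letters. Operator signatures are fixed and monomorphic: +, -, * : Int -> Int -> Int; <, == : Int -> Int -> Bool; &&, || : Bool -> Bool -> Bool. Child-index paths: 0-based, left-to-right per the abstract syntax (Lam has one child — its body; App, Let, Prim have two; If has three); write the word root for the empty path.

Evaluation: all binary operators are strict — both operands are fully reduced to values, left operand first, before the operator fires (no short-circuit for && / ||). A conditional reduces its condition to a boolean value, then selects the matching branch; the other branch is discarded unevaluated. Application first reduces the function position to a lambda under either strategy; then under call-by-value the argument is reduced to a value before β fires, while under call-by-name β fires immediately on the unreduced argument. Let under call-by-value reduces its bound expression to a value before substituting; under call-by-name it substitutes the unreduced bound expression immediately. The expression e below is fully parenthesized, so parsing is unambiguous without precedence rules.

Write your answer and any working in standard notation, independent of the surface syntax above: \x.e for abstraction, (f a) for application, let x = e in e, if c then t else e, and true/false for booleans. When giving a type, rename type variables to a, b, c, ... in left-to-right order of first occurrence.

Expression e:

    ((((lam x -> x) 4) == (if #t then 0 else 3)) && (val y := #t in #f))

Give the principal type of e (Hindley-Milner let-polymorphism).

Derivation:
x : a
\x._ : a -> a
  unify a -> a ~ Int -> b
  unify a ~ Int
  unify Int ~ b
_ _ : Int
  unify Int ~ Int
  unify Bool ~ Bool
  unify Int ~ Int
  unify Int ~ Int
  unify Bool ~ Bool
let y : Bool
  unify Bool ~ Bool

Answer: Bool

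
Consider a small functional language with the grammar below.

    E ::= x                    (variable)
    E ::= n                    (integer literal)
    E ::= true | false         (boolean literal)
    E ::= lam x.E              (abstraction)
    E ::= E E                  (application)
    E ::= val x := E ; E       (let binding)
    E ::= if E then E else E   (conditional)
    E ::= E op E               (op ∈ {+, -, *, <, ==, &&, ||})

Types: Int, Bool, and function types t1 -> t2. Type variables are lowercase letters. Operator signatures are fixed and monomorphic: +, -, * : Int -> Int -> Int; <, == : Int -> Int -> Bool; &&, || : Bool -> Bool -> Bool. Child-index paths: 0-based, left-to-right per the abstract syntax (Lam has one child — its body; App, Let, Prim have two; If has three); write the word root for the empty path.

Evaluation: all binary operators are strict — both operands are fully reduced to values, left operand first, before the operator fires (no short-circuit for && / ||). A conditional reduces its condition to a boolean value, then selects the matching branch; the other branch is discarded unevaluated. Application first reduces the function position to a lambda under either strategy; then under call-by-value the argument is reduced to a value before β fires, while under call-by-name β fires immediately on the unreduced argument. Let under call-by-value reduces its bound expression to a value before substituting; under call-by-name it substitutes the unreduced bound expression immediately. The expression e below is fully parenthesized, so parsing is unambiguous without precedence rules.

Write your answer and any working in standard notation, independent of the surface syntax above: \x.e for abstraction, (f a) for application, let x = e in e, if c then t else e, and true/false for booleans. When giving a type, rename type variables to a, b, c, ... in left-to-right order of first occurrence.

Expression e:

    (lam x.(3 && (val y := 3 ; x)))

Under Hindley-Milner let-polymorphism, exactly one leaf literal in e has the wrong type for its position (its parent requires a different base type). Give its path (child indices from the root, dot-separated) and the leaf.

Trace:
  unify Int ~ Bool
  FAIL: mismatch Int ~ Bool

Answer: 0.0 : 3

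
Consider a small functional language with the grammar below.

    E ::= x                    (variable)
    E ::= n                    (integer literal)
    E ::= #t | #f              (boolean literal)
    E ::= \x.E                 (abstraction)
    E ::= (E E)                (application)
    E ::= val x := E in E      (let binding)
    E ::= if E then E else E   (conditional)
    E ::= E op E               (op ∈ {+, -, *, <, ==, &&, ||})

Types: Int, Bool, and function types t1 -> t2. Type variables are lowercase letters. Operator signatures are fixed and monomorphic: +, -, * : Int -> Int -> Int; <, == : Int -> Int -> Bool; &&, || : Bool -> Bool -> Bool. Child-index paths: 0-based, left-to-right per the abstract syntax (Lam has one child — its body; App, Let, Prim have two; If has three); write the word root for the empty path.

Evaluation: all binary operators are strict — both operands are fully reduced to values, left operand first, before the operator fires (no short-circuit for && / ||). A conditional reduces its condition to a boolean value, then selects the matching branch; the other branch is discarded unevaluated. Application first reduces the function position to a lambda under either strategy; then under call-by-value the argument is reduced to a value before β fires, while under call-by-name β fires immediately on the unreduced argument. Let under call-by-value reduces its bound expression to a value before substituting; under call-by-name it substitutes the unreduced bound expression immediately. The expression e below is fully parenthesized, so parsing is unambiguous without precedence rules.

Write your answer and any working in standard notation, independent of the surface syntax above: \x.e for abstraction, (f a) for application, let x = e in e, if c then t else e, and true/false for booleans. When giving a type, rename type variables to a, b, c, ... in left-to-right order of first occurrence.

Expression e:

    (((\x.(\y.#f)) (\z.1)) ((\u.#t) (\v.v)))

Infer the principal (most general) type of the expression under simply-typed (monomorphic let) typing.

Working:
\y._ : b -> Bool
\x._ : a -> b -> Bool
\z._ : c -> Int
  unify a -> b -> Bool ~ (c -> Int) -> d
  unify a ~ c -> Int
  unify b -> Bool ~ d
_ _ : b -> Bool
\u._ : e -> Bool
v : f
\v._ : f -> f
  unify e -> Bool ~ (f -> f) -> g
  unify e ~ f -> f
  unify Bool ~ g
_ _ : Bool
  unify b -> Bool ~ Bool -> h
  unify b ~ Bool
  unify Bool ~ h
_ _ : Bool

Answer: Bool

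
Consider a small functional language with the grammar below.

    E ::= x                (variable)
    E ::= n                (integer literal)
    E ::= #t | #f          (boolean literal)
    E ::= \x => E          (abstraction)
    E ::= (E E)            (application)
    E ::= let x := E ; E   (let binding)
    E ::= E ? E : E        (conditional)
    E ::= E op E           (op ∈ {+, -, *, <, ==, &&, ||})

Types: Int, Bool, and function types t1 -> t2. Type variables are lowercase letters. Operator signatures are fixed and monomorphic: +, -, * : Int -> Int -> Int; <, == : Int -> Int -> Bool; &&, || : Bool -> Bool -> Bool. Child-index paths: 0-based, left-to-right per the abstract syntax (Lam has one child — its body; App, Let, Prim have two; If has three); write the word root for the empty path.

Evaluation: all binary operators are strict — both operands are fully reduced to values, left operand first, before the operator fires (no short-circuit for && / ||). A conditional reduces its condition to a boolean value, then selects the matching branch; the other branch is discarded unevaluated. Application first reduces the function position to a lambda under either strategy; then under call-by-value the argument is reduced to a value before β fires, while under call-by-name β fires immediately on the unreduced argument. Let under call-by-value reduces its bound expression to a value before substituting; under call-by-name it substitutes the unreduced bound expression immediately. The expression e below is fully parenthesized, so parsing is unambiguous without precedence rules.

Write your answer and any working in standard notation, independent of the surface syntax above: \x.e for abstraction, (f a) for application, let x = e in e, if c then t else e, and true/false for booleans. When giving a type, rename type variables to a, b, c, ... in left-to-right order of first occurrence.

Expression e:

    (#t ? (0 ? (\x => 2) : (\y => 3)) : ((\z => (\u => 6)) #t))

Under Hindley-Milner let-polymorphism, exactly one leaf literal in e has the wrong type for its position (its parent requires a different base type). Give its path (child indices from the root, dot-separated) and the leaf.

Answer: 1.0 : 0

Trace:
  unify Bool ~ Bool
  unify Int ~ Bool
  FAIL: mismatch Int ~ Bool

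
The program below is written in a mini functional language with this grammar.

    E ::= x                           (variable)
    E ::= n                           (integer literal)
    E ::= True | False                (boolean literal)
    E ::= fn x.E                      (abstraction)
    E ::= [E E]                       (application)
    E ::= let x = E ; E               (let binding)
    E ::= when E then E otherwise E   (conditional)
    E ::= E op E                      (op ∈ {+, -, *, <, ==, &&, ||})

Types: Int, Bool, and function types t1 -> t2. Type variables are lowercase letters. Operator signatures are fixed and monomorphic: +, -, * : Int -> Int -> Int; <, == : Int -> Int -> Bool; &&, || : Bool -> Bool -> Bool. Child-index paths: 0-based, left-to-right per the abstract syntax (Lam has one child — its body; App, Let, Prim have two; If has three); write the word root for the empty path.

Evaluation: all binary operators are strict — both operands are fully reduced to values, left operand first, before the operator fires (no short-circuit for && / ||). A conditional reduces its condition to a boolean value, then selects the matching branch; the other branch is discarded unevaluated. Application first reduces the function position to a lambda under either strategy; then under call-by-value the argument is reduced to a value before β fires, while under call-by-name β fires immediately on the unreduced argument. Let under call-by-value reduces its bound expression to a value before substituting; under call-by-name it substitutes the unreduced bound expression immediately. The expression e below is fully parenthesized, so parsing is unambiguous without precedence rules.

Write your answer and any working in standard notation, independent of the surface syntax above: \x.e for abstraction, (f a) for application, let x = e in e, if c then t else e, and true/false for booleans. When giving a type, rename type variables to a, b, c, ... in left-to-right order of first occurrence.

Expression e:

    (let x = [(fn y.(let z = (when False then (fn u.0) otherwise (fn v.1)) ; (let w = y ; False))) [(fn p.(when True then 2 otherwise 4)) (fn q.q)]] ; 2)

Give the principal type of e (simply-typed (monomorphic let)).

Answer: Int

Working:
  unify Bool ~ Bool
\u._ : b -> Int
\v._ : c -> Int
  unify b -> Int ~ c -> Int
  unify b ~ c
  unify Int ~ Int
let z : c -> Int
y : a
let w : a
\y._ : a -> Bool
  unify Bool ~ Bool
  unify Int ~ Int
\p._ : d -> Int
q : e
\q._ : e -> e
  unify d -> Int ~ (e -> e) -> f
  unify d ~ e -> e
  unify Int ~ f
_ _ : Int
  unify a -> Bool ~ Int -> g
  unify a ~ Int
  unify Bool ~ g
_ _ : Bool
let x : Bool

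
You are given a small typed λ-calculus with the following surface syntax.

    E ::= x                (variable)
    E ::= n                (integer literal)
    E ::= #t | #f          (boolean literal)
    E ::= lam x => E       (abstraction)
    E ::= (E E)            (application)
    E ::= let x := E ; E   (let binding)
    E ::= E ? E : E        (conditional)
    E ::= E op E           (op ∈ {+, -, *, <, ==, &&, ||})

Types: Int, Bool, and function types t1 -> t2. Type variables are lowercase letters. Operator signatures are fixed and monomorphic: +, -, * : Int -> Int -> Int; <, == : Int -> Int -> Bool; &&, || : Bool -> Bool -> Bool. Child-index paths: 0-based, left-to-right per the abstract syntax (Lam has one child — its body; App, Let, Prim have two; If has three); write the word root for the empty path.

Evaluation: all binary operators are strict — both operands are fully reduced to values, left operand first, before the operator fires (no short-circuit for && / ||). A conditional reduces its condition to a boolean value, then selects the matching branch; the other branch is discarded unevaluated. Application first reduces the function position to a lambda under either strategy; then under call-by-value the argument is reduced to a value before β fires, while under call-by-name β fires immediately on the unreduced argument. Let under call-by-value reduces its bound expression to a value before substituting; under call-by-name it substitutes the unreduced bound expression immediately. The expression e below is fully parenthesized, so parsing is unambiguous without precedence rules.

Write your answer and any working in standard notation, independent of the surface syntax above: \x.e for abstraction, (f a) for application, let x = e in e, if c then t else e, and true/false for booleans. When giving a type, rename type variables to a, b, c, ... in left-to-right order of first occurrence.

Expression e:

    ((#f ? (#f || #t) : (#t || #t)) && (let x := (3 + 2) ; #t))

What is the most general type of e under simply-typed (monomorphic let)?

Trace:
  unify Bool ~ Bool
  unify Bool ~ Bool
  unify Bool ~ Bool
  unify Bool ~ Bool
  unify Bool ~ Bool
  unify Bool ~ Bool
  unify Bool ~ Bool
  unify Int ~ Int
  unify Int ~ Int
let x : Int
  unify Bool ~ Bool

Answer: Bool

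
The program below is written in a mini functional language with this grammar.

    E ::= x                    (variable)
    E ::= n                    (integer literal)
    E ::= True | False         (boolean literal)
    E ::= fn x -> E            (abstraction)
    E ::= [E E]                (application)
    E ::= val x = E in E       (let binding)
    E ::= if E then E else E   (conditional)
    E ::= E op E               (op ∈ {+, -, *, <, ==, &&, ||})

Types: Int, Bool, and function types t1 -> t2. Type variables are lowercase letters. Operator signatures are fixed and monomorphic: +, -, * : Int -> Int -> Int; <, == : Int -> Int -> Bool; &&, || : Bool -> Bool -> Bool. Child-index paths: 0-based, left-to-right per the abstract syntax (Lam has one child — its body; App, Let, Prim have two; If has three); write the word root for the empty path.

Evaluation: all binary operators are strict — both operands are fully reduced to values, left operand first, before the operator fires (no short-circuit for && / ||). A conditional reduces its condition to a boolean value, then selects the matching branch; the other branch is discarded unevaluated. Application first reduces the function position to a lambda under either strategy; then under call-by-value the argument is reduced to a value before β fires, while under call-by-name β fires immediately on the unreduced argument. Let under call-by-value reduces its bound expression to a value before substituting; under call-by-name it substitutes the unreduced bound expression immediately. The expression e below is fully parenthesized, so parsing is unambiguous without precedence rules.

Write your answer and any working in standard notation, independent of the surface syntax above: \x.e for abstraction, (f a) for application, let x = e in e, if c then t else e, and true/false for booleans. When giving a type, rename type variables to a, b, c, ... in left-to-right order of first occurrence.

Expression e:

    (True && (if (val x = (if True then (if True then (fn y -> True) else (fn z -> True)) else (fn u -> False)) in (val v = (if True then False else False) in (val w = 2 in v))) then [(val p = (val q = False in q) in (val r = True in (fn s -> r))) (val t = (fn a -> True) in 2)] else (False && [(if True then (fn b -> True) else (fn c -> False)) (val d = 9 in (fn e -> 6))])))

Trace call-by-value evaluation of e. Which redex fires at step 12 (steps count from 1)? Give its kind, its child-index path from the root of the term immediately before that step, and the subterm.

Derivation:
step 0: (true && (if (let x = (if true then (if true then (\y.true) else (\z.true)) else (\u.false)) in (let v = (if true then false else false) in (let w = 2 in v))) then ((let p = (let q = false in q) in (let r = true in (\s.r))) (let t = (\a.true) in 2)) else (false && ((if true then (\b.true) else (\c.false)) (let d = 9 in (\e.6))))))
step 1: [if@1.0.0] (true && (if (let x = (if true then (\y.true) else (\z.true)) in (let v = (if true then false else false) in (let w = 2 in v))) then ((let p = (let q = false in q) in (let r = true in (\s.r))) (let t = (\a.true) in 2)) else (false && ((if true then (\b.true) else (\c.false)) (let d = 9 in (\e.6))))))
step 2: [if@1.0.0] (true && (if (let x = (\y.true) in (let v = (if true then false else false) in (let w = 2 in v))) then ((let p = (let q = false in q) in (let r = true in (\s.r))) (let t = (\a.true) in 2)) else (false && ((if true then (\b.true) else (\c.false)) (let d = 9 in (\e.6))))))
step 3: [let@1.0] (true && (if (let v = (if true then false else false) in (let w = 2 in v)) then ((let p = (let q = false in q) in (let r = true in (\s.r))) (let t = (\a.true) in 2)) else (false && ((if true then (\b.true) else (\c.false)) (let d = 9 in (\e.6))))))
step 4: [if@1.0.0] (true && (if (let v = false in (let w = 2 in v)) then ((let p = (let q = false in q) in (let r = true in (\s.r))) (let t = (\a.true) in 2)) else (false && ((if true then (\b.true) else (\c.false)) (let d = 9 in (\e.6))))))
step 5: [let@1.0] (true && (if (let w = 2 in false) then ((let p = (let q = false in q) in (let r = true in (\s.r))) (let t = (\a.true) in 2)) else (false && ((if true then (\b.true) else (\c.false)) (let d = 9 in (\e.6))))))
step 6: [let@1.0] (true && (if false then ((let p = (let q = false in q) in (let r = true in (\s.r))) (let t = (\a.true) in 2)) else (false && ((if true then (\b.true) else (\c.false)) (let d = 9 in (\e.6))))))
step 7: [if@1] (true && (false && ((if true then (\b.true) else (\c.false)) (let d = 9 in (\e.6)))))
step 8: [if@1.1.0] (true && (false && ((\b.true) (let d = 9 in (\e.6)))))
step 9: [let@1.1.1] (true && (false && ((\b.true) (\e.6))))
step 10: [beta@1.1] (true && (false && true))
step 11: [delta@1] (true && false)
step 12: [delta@root] false

Answer: delta at root : (true && false)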